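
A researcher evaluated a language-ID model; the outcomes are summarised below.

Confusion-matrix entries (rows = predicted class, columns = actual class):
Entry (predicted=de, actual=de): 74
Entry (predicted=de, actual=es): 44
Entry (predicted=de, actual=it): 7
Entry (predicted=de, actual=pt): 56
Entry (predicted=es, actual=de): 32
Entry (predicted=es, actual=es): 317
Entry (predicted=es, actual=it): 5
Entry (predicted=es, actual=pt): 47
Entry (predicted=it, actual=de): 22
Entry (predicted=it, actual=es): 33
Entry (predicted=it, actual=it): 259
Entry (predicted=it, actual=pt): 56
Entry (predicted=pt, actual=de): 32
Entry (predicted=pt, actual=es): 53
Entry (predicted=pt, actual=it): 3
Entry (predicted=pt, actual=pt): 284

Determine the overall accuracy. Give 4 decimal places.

Accuracy = trace / total = (74+317+259+284=934) / 1324 = 934/1324 = 0.7054

0.7054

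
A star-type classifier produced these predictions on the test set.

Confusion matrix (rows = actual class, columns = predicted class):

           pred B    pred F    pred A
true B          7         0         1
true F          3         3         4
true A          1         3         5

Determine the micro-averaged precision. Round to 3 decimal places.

0.556

Micro-averaging pools counts across classes: ΣTP=15, ΣFP=12, ΣFN=12.
Micro-precision = TP/(TP+FP) on pooled counts = 0.556 (equals overall accuracy in single-label multiclass).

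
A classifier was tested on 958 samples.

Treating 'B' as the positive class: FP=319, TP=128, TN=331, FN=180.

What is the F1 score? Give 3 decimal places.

0.339

Precision = TP/(TP+FP) = 128/447 = 0.2864
Recall = TP/(TP+FN) = 128/308 = 0.4156
F1 = 2·TP/(2·TP+FP+FN) = 256/755 = 0.339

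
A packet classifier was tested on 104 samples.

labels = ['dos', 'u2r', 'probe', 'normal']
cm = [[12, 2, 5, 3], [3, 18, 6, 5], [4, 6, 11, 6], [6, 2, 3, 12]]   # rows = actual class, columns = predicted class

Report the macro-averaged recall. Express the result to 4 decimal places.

0.5093

Per-class recall (TP/(TP+FN)):
  dos: TP=12, FN=2+5+3=10 → 12/22 = 0.54545
  u2r: TP=18, FN=3+6+5=14 → 18/32 = 0.56250
  probe: TP=11, FN=4+6+6=16 → 11/27 = 0.40741
  normal: TP=12, FN=6+2+3=11 → 12/23 = 0.52174
Macro-recall = mean = (0.54545 + 0.56250 + 0.40741 + 0.52174) / 4 = 0.5093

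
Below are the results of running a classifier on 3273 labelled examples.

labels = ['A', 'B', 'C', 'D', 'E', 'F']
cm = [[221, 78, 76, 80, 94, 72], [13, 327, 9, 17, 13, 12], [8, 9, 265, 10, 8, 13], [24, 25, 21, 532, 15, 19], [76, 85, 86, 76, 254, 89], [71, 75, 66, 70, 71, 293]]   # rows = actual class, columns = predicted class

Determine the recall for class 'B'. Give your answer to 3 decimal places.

0.836

One-vs-rest for 'B': TP = diagonal; FP = other classes predicted 'B'; FN = 'B' predicted as other.
recall = TP/(TP+FN).
B: TP=327, FN=13+9+17+13+12=64 → 327/391 = 0.8363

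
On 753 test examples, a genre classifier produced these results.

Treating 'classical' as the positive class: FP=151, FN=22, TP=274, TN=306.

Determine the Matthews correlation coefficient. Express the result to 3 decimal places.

MCC = (TP·TN − FP·FN) / √((TP+FP)(TP+FN)(TN+FP)(TN+FN))
Numerator = 274·306 − 151·22 = 80522
Denominator = √(425·296·457·328) = √18856916800 = 137320.4894
MCC = 80522 / 137320.4894 = 0.586

0.586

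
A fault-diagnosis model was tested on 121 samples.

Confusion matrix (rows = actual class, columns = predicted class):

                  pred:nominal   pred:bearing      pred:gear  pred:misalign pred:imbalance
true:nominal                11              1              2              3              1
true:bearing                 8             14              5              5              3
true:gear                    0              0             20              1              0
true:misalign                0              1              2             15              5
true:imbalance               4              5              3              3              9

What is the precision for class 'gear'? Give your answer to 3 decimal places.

0.625

Treat 'gear' as positive and all other classes as negative.
precision = TP/(TP+FP).
gear: TP=20, FP=2+5+2+3=12 → 20/32 = 0.6250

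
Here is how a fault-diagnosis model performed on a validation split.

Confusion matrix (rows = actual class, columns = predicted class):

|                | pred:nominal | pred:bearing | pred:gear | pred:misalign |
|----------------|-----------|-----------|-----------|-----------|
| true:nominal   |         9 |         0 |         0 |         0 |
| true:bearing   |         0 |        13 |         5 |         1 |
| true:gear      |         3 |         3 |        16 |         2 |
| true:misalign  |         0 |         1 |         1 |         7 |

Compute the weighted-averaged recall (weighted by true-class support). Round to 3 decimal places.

Per-class recall (TP/(TP+FN)):
  nominal: TP=9, FN=0+0+0=0 → 9/9 = 1.0000
  bearing: TP=13, FN=0+5+1=6 → 13/19 = 0.6842
  gear: TP=16, FN=3+3+2=8 → 16/24 = 0.6667
  misalign: TP=7, FN=0+1+1=2 → 7/9 = 0.7778
Weighted-recall = Σ (supportᵢ/N)·recallᵢ with N=61: (9/61)·1.0000 + (19/61)·0.6842 + (24/61)·0.6667 + (9/61)·0.7778 = 0.738

0.738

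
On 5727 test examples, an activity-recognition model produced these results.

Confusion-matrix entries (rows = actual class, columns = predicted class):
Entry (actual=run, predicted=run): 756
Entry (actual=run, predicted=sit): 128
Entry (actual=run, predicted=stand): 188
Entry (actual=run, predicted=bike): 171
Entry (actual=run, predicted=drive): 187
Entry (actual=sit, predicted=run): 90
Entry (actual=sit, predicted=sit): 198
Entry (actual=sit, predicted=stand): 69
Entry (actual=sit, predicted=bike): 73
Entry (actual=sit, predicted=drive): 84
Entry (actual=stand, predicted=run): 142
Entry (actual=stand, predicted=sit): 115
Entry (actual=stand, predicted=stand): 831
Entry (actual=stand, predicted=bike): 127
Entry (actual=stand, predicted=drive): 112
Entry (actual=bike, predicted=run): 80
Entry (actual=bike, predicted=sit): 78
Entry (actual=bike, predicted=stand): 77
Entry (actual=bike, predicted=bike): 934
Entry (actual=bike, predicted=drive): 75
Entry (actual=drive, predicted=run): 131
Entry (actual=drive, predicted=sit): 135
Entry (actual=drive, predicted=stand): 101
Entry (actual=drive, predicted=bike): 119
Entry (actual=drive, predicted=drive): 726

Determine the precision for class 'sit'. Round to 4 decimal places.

Take TP from the diagonal, FP from the rest of the 'sit' prediction marginal, FN from the rest of the 'sit' actual marginal.
precision = TP/(TP+FP).
sit: TP=198, FP=128+115+78+135=456 → 198/654 = 0.30275

0.3028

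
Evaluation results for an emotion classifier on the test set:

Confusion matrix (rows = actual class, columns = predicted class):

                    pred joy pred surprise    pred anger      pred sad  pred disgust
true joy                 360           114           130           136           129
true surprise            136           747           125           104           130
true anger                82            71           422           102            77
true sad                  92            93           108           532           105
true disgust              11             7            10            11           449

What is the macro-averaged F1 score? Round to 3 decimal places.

Per-class F1 score (2·TP/(2·TP+FP+FN)):
  joy: TP=360, FP=136+82+92+11=321, FN=114+130+136+129=509 → 720/1550 = 0.4645
  surprise: TP=747, FP=114+71+93+7=285, FN=136+125+104+130=495 → 1494/2274 = 0.6570
  anger: TP=422, FP=130+125+108+10=373, FN=82+71+102+77=332 → 844/1549 = 0.5449
  sad: TP=532, FP=136+104+102+11=353, FN=92+93+108+105=398 → 1064/1815 = 0.5862
  disgust: TP=449, FP=129+130+77+105=441, FN=11+7+10+11=39 → 898/1378 = 0.6517
Macro-F1 score = mean = (0.4645 + 0.6570 + 0.5449 + 0.5862 + 0.6517) / 5 = 0.581

0.581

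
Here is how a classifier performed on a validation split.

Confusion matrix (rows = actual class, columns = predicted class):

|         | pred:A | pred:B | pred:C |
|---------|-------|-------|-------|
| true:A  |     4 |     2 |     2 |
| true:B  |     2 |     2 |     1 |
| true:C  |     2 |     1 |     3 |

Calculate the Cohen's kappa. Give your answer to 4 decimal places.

0.1949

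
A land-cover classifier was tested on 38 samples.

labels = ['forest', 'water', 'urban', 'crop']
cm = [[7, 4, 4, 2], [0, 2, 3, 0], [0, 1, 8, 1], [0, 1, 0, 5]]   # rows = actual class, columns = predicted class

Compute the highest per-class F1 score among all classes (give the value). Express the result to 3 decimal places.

Per-class F1 score (2·TP/(2·TP+FP+FN)):
  forest: TP=7, FP=0+0+0=0, FN=4+4+2=10 → 14/24 = 0.5833
  water: TP=2, FP=4+1+1=6, FN=0+3+0=3 → 4/13 = 0.3077
  urban: TP=8, FP=4+3+0=7, FN=0+1+1=2 → 16/25 = 0.6400
  crop: TP=5, FP=2+0+1=3, FN=0+1+0=1 → 10/14 = 0.7143
Highest is class 'crop' with F1 score = 0.714.

0.714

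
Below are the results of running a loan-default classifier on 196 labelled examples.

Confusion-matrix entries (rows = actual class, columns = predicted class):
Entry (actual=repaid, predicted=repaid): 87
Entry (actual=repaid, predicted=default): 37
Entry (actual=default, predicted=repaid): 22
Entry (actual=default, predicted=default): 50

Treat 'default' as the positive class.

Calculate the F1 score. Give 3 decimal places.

0.629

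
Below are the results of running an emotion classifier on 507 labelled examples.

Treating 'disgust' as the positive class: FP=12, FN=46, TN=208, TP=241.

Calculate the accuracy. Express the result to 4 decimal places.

Accuracy = (TP+TN)/N = (241+208)/507 = 0.8856

0.8856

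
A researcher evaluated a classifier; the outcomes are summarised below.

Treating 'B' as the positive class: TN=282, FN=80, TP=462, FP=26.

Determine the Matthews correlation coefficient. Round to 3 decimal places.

MCC = (TP·TN − FP·FN) / √((TP+FP)(TP+FN)(TN+FP)(TN+FN))
Numerator = 462·282 − 26·80 = 128204
Denominator = √(488·542·308·362) = √29490246016 = 171727.2431
MCC = 128204 / 171727.2431 = 0.747

0.747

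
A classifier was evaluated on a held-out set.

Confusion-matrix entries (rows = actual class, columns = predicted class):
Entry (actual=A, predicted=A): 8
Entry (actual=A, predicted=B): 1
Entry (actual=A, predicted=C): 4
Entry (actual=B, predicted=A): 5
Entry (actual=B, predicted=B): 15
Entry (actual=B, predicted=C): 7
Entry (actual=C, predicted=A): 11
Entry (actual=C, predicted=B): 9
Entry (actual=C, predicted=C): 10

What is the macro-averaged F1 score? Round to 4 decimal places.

Per-class F1 score (2·TP/(2·TP+FP+FN)):
  A: TP=8, FP=5+11=16, FN=1+4=5 → 16/37 = 0.43243
  B: TP=15, FP=1+9=10, FN=5+7=12 → 30/52 = 0.57692
  C: TP=10, FP=4+7=11, FN=11+9=20 → 20/51 = 0.39216
Macro-F1 score = mean = (0.43243 + 0.57692 + 0.39216) / 3 = 0.4672

0.4672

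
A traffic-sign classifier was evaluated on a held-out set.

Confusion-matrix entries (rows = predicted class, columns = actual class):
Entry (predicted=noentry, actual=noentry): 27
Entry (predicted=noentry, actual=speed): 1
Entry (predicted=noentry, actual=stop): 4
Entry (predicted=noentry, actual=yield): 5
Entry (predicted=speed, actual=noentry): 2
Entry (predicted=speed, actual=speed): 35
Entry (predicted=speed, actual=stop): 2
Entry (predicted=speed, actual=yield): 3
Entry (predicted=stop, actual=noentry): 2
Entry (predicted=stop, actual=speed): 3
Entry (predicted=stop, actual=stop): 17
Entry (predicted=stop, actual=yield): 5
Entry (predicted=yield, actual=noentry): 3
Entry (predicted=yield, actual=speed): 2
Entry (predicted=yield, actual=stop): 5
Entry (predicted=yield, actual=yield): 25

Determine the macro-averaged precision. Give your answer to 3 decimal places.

0.727

Per-class precision (TP/(TP+FP)):
  noentry: TP=27, FP=1+4+5=10 → 27/37 = 0.7297
  speed: TP=35, FP=2+2+3=7 → 35/42 = 0.8333
  stop: TP=17, FP=2+3+5=10 → 17/27 = 0.6296
  yield: TP=25, FP=3+2+5=10 → 25/35 = 0.7143
Macro-precision = mean = (0.7297 + 0.8333 + 0.6296 + 0.7143) / 4 = 0.727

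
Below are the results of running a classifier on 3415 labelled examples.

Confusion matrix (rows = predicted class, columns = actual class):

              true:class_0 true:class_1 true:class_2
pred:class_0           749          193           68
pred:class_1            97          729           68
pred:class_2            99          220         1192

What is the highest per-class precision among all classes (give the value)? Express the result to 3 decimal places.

0.815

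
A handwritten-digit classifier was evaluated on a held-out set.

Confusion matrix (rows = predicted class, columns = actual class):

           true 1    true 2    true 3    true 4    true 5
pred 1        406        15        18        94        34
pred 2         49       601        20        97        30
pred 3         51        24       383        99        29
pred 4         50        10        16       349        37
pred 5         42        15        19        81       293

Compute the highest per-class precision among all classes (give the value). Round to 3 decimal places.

Per-class precision (TP/(TP+FP)):
  1: TP=406, FP=15+18+94+34=161 → 406/567 = 0.7160
  2: TP=601, FP=49+20+97+30=196 → 601/797 = 0.7541
  3: TP=383, FP=51+24+99+29=203 → 383/586 = 0.6536
  4: TP=349, FP=50+10+16+37=113 → 349/462 = 0.7554
  5: TP=293, FP=42+15+19+81=157 → 293/450 = 0.6511
Highest is class '4' with precision = 0.755.

0.755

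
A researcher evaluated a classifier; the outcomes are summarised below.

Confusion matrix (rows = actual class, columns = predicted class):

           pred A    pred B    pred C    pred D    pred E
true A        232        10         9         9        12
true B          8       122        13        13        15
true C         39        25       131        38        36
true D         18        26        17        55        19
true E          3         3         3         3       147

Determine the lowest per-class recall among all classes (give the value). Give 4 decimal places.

Per-class recall (TP/(TP+FN)):
  A: TP=232, FN=10+9+9+12=40 → 232/272 = 0.85294
  B: TP=122, FN=8+13+13+15=49 → 122/171 = 0.71345
  C: TP=131, FN=39+25+38+36=138 → 131/269 = 0.48699
  D: TP=55, FN=18+26+17+19=80 → 55/135 = 0.40741
  E: TP=147, FN=3+3+3+3=12 → 147/159 = 0.92453
Lowest is class 'D' with recall = 0.4074.

0.4074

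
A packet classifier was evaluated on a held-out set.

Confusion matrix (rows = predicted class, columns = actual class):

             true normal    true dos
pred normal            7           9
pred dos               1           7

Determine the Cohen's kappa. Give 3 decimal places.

0.250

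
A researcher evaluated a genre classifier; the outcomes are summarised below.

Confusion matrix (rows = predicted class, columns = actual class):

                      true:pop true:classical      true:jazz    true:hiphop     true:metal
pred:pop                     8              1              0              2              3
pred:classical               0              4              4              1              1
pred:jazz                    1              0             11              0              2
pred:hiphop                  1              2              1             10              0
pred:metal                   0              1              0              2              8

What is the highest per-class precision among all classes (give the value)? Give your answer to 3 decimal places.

Per-class precision (TP/(TP+FP)):
  pop: TP=8, FP=1+0+2+3=6 → 8/14 = 0.5714
  classical: TP=4, FP=0+4+1+1=6 → 4/10 = 0.4000
  jazz: TP=11, FP=1+0+0+2=3 → 11/14 = 0.7857
  hiphop: TP=10, FP=1+2+1+0=4 → 10/14 = 0.7143
  metal: TP=8, FP=0+1+0+2=3 → 8/11 = 0.7273
Highest is class 'jazz' with precision = 0.786.

0.786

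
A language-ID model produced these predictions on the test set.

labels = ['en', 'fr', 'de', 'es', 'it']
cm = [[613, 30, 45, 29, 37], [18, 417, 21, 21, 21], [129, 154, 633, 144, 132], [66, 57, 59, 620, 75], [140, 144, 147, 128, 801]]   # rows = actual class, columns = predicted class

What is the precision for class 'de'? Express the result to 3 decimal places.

One-vs-rest for 'de': TP = diagonal; FP = other classes predicted 'de'; FN = 'de' predicted as other.
precision = TP/(TP+FP).
de: TP=633, FP=45+21+59+147=272 → 633/905 = 0.6994

0.699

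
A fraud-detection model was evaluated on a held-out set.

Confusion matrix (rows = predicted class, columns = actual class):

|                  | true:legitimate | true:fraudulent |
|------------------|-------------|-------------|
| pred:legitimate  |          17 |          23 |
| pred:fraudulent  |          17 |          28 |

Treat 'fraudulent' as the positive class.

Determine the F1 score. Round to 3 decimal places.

0.583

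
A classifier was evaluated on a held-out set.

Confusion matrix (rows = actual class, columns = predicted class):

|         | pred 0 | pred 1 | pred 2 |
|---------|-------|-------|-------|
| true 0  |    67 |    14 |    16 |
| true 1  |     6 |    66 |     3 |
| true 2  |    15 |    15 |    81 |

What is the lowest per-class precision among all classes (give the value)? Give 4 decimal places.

Per-class precision (TP/(TP+FP)):
  0: TP=67, FP=6+15=21 → 67/88 = 0.76136
  1: TP=66, FP=14+15=29 → 66/95 = 0.69474
  2: TP=81, FP=16+3=19 → 81/100 = 0.81000
Lowest is class '1' with precision = 0.6947.

0.6947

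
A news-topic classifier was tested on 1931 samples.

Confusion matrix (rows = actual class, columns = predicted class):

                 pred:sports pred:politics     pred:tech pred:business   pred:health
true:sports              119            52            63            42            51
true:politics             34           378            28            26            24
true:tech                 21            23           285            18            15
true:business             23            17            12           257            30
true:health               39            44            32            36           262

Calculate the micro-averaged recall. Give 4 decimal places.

0.6737

Micro-averaging pools counts across classes: ΣTP=1301, ΣFP=630, ΣFN=630.
Micro-recall = TP/(TP+FN) on pooled counts = 0.6737 (equals overall accuracy in single-label multiclass).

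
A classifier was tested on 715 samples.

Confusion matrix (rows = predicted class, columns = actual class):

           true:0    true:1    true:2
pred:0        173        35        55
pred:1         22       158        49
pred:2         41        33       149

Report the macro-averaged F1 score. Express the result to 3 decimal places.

Per-class F1 score (2·TP/(2·TP+FP+FN)):
  0: TP=173, FP=35+55=90, FN=22+41=63 → 346/499 = 0.6934
  1: TP=158, FP=22+49=71, FN=35+33=68 → 316/455 = 0.6945
  2: TP=149, FP=41+33=74, FN=55+49=104 → 298/476 = 0.6261
Macro-F1 score = mean = (0.6934 + 0.6945 + 0.6261) / 3 = 0.671

0.671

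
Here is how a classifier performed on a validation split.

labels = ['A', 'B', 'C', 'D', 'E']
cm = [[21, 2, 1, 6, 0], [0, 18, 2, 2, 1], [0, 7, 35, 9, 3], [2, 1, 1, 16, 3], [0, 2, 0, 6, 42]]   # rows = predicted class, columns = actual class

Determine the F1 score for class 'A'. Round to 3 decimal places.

0.792

Treat 'A' as positive and all other classes as negative.
F1 score = 2·TP/(2·TP+FP+FN).
A: TP=21, FP=2+1+6+0=9, FN=0+0+2+0=2 → 42/53 = 0.7925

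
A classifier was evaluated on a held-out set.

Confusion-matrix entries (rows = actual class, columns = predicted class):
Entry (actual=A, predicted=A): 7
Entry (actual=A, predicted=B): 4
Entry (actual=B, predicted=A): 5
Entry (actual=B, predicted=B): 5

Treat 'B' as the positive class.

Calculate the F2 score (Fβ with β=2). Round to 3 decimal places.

0.510

Fβ = (1+β²)·TP / ((1+β²)·TP + β²·FN + FP), with β²=4
= 5·5 / (5·5 + 4·5 + 4) = 0.510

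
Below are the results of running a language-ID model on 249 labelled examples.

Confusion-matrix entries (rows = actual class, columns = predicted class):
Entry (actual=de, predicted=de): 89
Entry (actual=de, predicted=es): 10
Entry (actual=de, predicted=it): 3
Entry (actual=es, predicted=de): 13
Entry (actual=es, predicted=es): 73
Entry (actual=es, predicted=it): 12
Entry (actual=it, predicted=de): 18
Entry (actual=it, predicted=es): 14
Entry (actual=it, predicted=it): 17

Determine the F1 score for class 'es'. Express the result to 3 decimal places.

One-vs-rest for 'es': TP = diagonal; FP = other classes predicted 'es'; FN = 'es' predicted as other.
F1 score = 2·TP/(2·TP+FP+FN).
es: TP=73, FP=10+14=24, FN=13+12=25 → 146/195 = 0.7487

0.749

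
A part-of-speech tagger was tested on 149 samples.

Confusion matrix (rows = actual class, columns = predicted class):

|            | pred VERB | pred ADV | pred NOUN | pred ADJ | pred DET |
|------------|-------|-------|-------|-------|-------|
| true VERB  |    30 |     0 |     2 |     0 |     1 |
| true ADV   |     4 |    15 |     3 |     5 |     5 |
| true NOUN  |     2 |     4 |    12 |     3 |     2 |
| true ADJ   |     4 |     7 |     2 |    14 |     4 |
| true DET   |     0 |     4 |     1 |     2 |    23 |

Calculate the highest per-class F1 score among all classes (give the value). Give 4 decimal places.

0.8219

Per-class F1 score (2·TP/(2·TP+FP+FN)):
  VERB: TP=30, FP=4+2+4+0=10, FN=0+2+0+1=3 → 60/73 = 0.82192
  ADV: TP=15, FP=0+4+7+4=15, FN=4+3+5+5=17 → 30/62 = 0.48387
  NOUN: TP=12, FP=2+3+2+1=8, FN=2+4+3+2=11 → 24/43 = 0.55814
  ADJ: TP=14, FP=0+5+3+2=10, FN=4+7+2+4=17 → 28/55 = 0.50909
  DET: TP=23, FP=1+5+2+4=12, FN=0+4+1+2=7 → 46/65 = 0.70769
Highest is class 'VERB' with F1 score = 0.8219.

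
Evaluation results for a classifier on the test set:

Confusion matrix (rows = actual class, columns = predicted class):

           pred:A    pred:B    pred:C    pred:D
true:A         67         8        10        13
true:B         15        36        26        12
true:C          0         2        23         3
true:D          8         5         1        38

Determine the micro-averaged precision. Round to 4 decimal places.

Micro-averaging pools counts across classes: ΣTP=164, ΣFP=103, ΣFN=103.
Micro-precision = TP/(TP+FP) on pooled counts = 0.6142 (equals overall accuracy in single-label multiclass).

0.6142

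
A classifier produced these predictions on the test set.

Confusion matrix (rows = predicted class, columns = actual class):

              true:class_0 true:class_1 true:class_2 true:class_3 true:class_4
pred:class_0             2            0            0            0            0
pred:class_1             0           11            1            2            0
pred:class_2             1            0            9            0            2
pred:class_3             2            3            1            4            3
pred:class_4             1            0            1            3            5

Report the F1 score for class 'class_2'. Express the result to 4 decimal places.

F1 score = 2·TP/(2·TP+FP+FN).
class_2: TP=9, FP=1+0+0+2=3, FN=0+1+1+1=3 → 18/24 = 0.75000

0.7500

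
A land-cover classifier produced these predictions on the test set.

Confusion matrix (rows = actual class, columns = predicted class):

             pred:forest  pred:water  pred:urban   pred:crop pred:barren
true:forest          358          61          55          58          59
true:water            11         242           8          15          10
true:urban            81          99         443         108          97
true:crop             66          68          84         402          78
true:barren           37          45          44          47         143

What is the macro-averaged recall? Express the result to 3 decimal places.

Per-class recall (TP/(TP+FN)):
  forest: TP=358, FN=61+55+58+59=233 → 358/591 = 0.6058
  water: TP=242, FN=11+8+15+10=44 → 242/286 = 0.8462
  urban: TP=443, FN=81+99+108+97=385 → 443/828 = 0.5350
  crop: TP=402, FN=66+68+84+78=296 → 402/698 = 0.5759
  barren: TP=143, FN=37+45+44+47=173 → 143/316 = 0.4525
Macro-recall = mean = (0.6058 + 0.8462 + 0.5350 + 0.5759 + 0.4525) / 5 = 0.603

0.603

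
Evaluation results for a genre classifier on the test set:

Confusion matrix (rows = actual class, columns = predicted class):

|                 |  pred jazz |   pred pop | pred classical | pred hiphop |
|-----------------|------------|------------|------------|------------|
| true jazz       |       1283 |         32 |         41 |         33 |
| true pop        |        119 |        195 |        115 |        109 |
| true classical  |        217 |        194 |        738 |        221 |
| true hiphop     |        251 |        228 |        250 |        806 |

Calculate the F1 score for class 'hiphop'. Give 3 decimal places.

0.596

F1 score = 2·TP/(2·TP+FP+FN).
hiphop: TP=806, FP=33+109+221=363, FN=251+228+250=729 → 1612/2704 = 0.5962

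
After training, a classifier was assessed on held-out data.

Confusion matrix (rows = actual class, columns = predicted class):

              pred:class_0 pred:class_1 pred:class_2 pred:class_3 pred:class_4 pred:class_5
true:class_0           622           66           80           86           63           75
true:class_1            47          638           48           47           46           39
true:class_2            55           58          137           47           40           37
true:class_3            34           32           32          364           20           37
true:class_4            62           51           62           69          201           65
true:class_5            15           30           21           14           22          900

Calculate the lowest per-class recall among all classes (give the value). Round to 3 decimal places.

Per-class recall (TP/(TP+FN)):
  class_0: TP=622, FN=66+80+86+63+75=370 → 622/992 = 0.6270
  class_1: TP=638, FN=47+48+47+46+39=227 → 638/865 = 0.7376
  class_2: TP=137, FN=55+58+47+40+37=237 → 137/374 = 0.3663
  class_3: TP=364, FN=34+32+32+20+37=155 → 364/519 = 0.7013
  class_4: TP=201, FN=62+51+62+69+65=309 → 201/510 = 0.3941
  class_5: TP=900, FN=15+30+21+14+22=102 → 900/1002 = 0.8982
Lowest is class 'class_2' with recall = 0.366.

0.366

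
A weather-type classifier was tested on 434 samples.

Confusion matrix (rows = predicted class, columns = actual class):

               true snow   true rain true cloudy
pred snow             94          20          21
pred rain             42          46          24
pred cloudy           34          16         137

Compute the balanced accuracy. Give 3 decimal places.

Balanced accuracy = mean of per-class recall.
  snow: recall = 94/170 = 0.5529
  rain: recall = 46/82 = 0.5610
  cloudy: recall = 137/182 = 0.7527
Mean = (0.5529 + 0.5610 + 0.7527) / 3 = 0.622

0.622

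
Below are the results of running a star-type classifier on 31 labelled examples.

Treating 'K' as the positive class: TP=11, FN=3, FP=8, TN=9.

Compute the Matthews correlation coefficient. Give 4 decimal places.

MCC = (TP·TN − FP·FN) / √((TP+FP)(TP+FN)(TN+FP)(TN+FN))
Numerator = 11·9 − 8·3 = 75
Denominator = √(19·14·17·12) = √54264 = 232.9463
MCC = 75 / 232.9463 = 0.3220

0.3220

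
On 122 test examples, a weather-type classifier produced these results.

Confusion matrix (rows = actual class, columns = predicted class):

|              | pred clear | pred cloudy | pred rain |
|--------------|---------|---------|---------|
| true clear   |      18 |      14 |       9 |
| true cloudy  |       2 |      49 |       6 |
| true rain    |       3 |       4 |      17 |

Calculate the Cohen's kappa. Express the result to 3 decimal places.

0.504

Observed agreement pₒ = trace/N = 84/122 = 0.6885
Expected agreement pₑ = Σ (rowᵢ·colᵢ)/N² = (41·23 + 57·67 + 24·32)/122² = 0.3715
κ = (pₒ − pₑ)/(1 − pₑ) = (0.6885 − 0.3715)/(1 − 0.3715) = 0.504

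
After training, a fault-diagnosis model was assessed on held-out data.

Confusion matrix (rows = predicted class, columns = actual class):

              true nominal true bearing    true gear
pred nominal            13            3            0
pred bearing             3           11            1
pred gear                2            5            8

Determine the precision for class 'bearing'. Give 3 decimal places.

Treat 'bearing' as positive and all other classes as negative.
precision = TP/(TP+FP).
bearing: TP=11, FP=3+1=4 → 11/15 = 0.7333

0.733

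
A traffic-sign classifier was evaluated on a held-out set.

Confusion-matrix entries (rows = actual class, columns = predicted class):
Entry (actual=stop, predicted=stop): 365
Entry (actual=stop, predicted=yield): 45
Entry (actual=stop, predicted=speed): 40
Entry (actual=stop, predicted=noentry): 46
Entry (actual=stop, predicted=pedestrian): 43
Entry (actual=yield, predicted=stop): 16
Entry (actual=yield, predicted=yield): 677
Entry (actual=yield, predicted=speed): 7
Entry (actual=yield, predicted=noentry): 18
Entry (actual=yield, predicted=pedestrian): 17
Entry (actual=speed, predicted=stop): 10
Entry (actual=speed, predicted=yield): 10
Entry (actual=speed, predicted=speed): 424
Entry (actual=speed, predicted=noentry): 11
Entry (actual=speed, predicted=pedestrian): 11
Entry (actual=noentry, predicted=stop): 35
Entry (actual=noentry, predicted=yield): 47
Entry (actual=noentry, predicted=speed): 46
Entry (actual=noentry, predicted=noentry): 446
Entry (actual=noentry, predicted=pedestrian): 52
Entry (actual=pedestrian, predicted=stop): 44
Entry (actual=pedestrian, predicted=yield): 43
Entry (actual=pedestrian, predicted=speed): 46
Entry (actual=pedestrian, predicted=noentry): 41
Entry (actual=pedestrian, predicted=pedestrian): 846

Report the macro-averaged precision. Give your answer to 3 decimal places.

Per-class precision (TP/(TP+FP)):
  stop: TP=365, FP=16+10+35+44=105 → 365/470 = 0.7766
  yield: TP=677, FP=45+10+47+43=145 → 677/822 = 0.8236
  speed: TP=424, FP=40+7+46+46=139 → 424/563 = 0.7531
  noentry: TP=446, FP=46+18+11+41=116 → 446/562 = 0.7936
  pedestrian: TP=846, FP=43+17+11+52=123 → 846/969 = 0.8731
Macro-precision = mean = (0.7766 + 0.8236 + 0.7531 + 0.7936 + 0.8731) / 5 = 0.804

0.804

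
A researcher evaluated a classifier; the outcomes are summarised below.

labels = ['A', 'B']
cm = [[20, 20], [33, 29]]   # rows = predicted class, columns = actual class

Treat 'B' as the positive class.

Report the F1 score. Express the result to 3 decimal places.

Precision = TP/(TP+FP) = 29/62 = 0.4677
Recall = TP/(TP+FN) = 29/49 = 0.5918
F1 = 2·TP/(2·TP+FP+FN) = 58/111 = 0.523

0.523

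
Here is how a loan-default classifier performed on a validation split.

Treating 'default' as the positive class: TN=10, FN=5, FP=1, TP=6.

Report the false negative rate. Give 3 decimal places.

0.455

FNR = FN/(FN+TP) = 5/(5+6) = 0.455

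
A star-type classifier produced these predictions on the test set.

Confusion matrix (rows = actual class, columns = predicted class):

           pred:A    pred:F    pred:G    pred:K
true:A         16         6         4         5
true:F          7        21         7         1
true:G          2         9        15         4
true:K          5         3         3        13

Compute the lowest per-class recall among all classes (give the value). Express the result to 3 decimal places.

0.500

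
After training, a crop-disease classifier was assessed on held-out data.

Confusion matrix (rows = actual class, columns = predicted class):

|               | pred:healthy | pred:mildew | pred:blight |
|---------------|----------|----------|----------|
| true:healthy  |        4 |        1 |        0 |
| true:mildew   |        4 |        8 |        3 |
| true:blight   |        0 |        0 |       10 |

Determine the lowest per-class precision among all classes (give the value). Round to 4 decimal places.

Per-class precision (TP/(TP+FP)):
  healthy: TP=4, FP=4+0=4 → 4/8 = 0.50000
  mildew: TP=8, FP=1+0=1 → 8/9 = 0.88889
  blight: TP=10, FP=0+3=3 → 10/13 = 0.76923
Lowest is class 'healthy' with precision = 0.5000.

0.5000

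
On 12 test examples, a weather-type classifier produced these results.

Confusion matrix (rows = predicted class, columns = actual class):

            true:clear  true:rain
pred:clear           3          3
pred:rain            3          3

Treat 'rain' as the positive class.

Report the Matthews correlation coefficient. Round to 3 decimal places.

MCC = (TP·TN − FP·FN) / √((TP+FP)(TP+FN)(TN+FP)(TN+FN))
Numerator = 3·3 − 3·3 = 0
Denominator = √(6·6·6·6) = √1296 = 36.0000
MCC = 0 / 36.0000 = 0.000

0.000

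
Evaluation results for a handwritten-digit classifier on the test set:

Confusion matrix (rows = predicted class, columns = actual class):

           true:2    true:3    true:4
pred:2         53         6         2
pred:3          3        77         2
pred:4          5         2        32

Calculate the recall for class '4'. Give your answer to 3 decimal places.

0.889

recall = TP/(TP+FN).
4: TP=32, FN=2+2=4 → 32/36 = 0.8889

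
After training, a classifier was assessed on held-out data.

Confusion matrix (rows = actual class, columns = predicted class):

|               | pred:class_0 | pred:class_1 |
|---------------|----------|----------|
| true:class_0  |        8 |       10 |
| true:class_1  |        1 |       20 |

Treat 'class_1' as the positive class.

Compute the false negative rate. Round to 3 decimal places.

FNR = FN/(FN+TP) = 1/(1+20) = 0.048

0.048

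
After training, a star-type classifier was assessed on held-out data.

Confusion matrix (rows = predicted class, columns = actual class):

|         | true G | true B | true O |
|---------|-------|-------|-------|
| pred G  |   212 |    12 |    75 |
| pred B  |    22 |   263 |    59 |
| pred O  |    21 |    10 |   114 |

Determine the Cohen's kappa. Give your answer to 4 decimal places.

Observed agreement pₒ = trace/N = 589/788 = 0.74746
Expected agreement pₑ = Σ (rowᵢ·colᵢ)/N² = (255·299 + 285·344 + 248·145)/788² = 0.33859
κ = (pₒ − pₑ)/(1 − pₑ) = (0.74746 − 0.33859)/(1 − 0.33859) = 0.6182

0.6182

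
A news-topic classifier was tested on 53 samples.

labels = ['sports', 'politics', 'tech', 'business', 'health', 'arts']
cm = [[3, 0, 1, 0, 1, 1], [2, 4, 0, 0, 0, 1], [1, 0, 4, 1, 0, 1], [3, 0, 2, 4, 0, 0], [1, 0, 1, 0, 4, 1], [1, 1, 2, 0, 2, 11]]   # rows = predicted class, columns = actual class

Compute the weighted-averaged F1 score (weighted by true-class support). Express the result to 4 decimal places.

Per-class F1 score (2·TP/(2·TP+FP+FN)):
  sports: TP=3, FP=0+1+0+1+1=3, FN=2+1+3+1+1=8 → 6/17 = 0.35294
  politics: TP=4, FP=2+0+0+0+1=3, FN=0+0+0+0+1=1 → 8/12 = 0.66667
  tech: TP=4, FP=1+0+1+0+1=3, FN=1+0+2+1+2=6 → 8/17 = 0.47059
  business: TP=4, FP=3+0+2+0+0=5, FN=0+0+1+0+0=1 → 8/14 = 0.57143
  health: TP=4, FP=1+0+1+0+1=3, FN=1+0+0+0+2=3 → 8/14 = 0.57143
  arts: TP=11, FP=1+1+2+0+2=6, FN=1+1+1+0+1=4 → 22/32 = 0.68750
Weighted-F1 score = Σ (supportᵢ/N)·F1 scoreᵢ with N=53: (11/53)·0.35294 + (5/53)·0.66667 + (10/53)·0.47059 + (5/53)·0.57143 + (7/53)·0.57143 + (15/53)·0.68750 = 0.5489

0.5489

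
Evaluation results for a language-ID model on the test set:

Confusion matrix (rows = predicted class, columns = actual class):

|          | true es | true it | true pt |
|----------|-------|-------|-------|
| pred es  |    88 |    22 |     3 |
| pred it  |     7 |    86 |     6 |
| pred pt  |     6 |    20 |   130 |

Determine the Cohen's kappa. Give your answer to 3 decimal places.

0.737

Observed agreement pₒ = trace/N = 304/368 = 0.8261
Expected agreement pₑ = Σ (rowᵢ·colᵢ)/N² = (101·113 + 128·99 + 139·156)/368² = 0.3380
κ = (pₒ − pₑ)/(1 − pₑ) = (0.8261 − 0.3380)/(1 − 0.3380) = 0.737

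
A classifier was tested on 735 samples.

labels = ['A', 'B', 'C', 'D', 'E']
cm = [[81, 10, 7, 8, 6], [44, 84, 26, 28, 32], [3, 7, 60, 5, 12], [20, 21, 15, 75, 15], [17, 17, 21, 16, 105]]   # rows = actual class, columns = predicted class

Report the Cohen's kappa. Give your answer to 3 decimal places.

Observed agreement pₒ = trace/N = 405/735 = 0.5510
Expected agreement pₑ = Σ (rowᵢ·colᵢ)/N² = (112·165 + 214·139 + 87·129 + 146·132 + 176·170)/735² = 0.2011
κ = (pₒ − pₑ)/(1 − pₑ) = (0.5510 − 0.2011)/(1 − 0.2011) = 0.438

0.438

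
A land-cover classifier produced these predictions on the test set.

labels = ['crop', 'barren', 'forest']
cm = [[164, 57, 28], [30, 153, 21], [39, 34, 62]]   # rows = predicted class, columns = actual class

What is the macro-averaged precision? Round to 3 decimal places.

0.623

Per-class precision (TP/(TP+FP)):
  crop: TP=164, FP=57+28=85 → 164/249 = 0.6586
  barren: TP=153, FP=30+21=51 → 153/204 = 0.7500
  forest: TP=62, FP=39+34=73 → 62/135 = 0.4593
Macro-precision = mean = (0.6586 + 0.7500 + 0.4593) / 3 = 0.623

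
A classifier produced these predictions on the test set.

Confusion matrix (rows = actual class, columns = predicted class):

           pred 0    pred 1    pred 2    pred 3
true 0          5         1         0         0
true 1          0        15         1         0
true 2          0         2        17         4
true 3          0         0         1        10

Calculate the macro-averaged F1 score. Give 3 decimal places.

Per-class F1 score (2·TP/(2·TP+FP+FN)):
  0: TP=5, FP=0+0+0=0, FN=1+0+0=1 → 10/11 = 0.9091
  1: TP=15, FP=1+2+0=3, FN=0+1+0=1 → 30/34 = 0.8824
  2: TP=17, FP=0+1+1=2, FN=0+2+4=6 → 34/42 = 0.8095
  3: TP=10, FP=0+0+4=4, FN=0+0+1=1 → 20/25 = 0.8000
Macro-F1 score = mean = (0.9091 + 0.8824 + 0.8095 + 0.8000) / 4 = 0.850

0.850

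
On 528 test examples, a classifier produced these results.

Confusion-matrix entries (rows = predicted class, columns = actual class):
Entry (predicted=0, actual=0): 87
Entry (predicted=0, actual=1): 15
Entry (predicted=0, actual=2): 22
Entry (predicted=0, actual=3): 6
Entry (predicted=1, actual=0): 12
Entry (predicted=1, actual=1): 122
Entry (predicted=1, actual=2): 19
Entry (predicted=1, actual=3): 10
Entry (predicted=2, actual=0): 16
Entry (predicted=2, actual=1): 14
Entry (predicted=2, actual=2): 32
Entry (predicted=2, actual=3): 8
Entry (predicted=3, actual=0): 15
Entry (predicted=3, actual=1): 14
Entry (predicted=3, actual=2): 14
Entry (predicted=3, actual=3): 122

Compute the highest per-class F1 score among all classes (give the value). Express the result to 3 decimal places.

0.785

Per-class F1 score (2·TP/(2·TP+FP+FN)):
  0: TP=87, FP=15+22+6=43, FN=12+16+15=43 → 174/260 = 0.6692
  1: TP=122, FP=12+19+10=41, FN=15+14+14=43 → 244/328 = 0.7439
  2: TP=32, FP=16+14+8=38, FN=22+19+14=55 → 64/157 = 0.4076
  3: TP=122, FP=15+14+14=43, FN=6+10+8=24 → 244/311 = 0.7846
Highest is class '3' with F1 score = 0.785.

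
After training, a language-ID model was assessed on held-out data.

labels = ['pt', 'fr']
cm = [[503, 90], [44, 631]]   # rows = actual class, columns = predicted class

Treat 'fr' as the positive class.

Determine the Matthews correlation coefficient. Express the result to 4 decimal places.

0.7889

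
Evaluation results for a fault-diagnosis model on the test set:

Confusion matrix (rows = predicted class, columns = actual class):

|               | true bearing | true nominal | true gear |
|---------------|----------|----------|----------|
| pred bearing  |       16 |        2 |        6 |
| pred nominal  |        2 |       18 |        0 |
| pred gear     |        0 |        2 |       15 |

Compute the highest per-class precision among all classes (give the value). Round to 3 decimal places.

0.900

Per-class precision (TP/(TP+FP)):
  bearing: TP=16, FP=2+6=8 → 16/24 = 0.6667
  nominal: TP=18, FP=2+0=2 → 18/20 = 0.9000
  gear: TP=15, FP=0+2=2 → 15/17 = 0.8824
Highest is class 'nominal' with precision = 0.900.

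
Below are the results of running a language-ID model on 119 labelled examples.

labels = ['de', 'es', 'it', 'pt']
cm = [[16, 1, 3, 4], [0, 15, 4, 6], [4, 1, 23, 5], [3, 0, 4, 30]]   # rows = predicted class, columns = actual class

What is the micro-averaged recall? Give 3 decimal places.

Micro-averaging pools counts across classes: ΣTP=84, ΣFP=35, ΣFN=35.
Micro-recall = TP/(TP+FN) on pooled counts = 0.706 (equals overall accuracy in single-label multiclass).

0.706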